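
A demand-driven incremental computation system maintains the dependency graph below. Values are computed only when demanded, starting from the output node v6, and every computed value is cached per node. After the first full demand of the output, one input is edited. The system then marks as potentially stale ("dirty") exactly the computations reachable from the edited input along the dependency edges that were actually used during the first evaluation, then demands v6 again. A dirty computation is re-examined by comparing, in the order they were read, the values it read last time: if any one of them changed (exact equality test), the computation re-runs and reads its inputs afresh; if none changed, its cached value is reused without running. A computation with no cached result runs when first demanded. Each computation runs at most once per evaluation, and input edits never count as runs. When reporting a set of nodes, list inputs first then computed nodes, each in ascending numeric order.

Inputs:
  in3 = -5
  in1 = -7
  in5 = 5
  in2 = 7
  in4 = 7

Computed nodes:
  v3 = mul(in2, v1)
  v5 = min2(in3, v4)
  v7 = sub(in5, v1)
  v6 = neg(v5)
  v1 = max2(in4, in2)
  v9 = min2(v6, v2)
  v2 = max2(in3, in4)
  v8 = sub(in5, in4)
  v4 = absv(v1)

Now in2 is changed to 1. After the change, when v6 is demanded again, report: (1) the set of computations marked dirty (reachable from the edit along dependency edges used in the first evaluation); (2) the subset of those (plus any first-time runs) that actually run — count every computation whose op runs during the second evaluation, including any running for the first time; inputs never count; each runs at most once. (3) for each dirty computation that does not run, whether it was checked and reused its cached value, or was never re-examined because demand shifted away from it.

First evaluation (everything demanded from the output):
  v1 = max2(7, 7) = 7
  v4 = absv(7) = 7
  v5 = min2(-5, 7) = -5
  v6 = neg(-5) = 5

Propagation after the edit:
  v1: runs — in2 7->1; result 7 (same value as before).
  v4: checked — values it read are unchanged (v1 unchanged); reused cached 7 without running.
  v5: checked — values it read are unchanged (in3 unchanged, v4 unchanged); reused cached -5 without running.
  v6: checked — values it read are unchanged (v5 unchanged); reused cached 5 without running.

Key observation: the change is absorbed at v1 — it re-runs but produces the same value, and the output's value is unchanged.

Marked dirty: v1, v4, v5, v6.
Computations that run: v1 — 1 in total.
Checked but reused from cache: v4, v5, v6.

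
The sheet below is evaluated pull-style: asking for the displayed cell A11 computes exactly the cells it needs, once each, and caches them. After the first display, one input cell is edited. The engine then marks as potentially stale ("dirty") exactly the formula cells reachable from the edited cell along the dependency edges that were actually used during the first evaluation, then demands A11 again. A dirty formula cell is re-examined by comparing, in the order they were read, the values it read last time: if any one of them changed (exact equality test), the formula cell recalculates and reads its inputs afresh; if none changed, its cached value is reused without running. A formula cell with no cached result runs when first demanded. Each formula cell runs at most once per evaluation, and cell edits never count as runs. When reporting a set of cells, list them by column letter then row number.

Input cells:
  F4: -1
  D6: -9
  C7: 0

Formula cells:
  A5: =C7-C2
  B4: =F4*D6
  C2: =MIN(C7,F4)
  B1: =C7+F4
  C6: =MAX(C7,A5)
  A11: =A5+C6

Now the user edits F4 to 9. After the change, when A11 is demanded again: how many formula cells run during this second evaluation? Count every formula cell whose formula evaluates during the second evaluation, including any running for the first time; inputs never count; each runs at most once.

4 formula cells run: A5, A11, C2, C6.

First demand of the output computes:
  C2 = MIN(0, -1) = -1
  A5 = 0 - -1 = 1
  C6 = MAX(0, 1) = 1
  A11 = 1 + 1 = 2

After the edit, cleaning proceeds:
  C2: a read changed (F4 -1->9) — executes, giving 0.
  A5: a read changed (C2 -1->0) — executes, giving 0.
  C6: a read changed (A5 1->0) — executes, giving 0.
  A11: a read changed (A5 1->0; C6 1->0) — executes, giving 0.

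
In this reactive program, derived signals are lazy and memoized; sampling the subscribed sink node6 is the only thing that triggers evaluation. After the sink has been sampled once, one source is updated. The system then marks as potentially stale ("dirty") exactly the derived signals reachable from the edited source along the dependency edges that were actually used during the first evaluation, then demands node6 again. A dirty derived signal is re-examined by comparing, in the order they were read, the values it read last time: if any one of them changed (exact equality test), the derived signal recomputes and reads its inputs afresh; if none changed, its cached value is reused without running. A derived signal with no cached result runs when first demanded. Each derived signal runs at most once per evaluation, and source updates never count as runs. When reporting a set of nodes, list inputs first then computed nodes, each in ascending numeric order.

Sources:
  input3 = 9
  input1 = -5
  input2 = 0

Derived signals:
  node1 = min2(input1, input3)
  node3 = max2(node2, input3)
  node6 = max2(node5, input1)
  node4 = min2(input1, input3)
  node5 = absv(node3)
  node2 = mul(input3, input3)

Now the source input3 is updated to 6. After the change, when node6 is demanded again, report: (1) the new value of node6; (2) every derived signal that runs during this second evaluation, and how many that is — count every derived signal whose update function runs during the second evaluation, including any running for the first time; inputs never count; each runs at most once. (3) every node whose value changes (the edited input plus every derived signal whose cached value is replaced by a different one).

Demanding node6 again yields 36.
4 derived signals run: node2, node3, node5, node6.
The nodes whose values change: input3, node2, node3, node5, node6.

First demand of the output computes:
  node2 = mul(9, 9) = 81
  node3 = max2(81, 9) = 81
  node5 = absv(81) = 81
  node6 = max2(81, -5) = 81

After the edit, cleaning proceeds:
  node2: a read changed (input3 9->6; input3 9->6) — executes, giving 36.
  node3: a read changed (node2 81->36; input3 9->6) — executes, giving 36.
  node5: a read changed (node3 81->36) — executes, giving 36.
  node6: a read changed (node5 81->36) — executes, giving 36.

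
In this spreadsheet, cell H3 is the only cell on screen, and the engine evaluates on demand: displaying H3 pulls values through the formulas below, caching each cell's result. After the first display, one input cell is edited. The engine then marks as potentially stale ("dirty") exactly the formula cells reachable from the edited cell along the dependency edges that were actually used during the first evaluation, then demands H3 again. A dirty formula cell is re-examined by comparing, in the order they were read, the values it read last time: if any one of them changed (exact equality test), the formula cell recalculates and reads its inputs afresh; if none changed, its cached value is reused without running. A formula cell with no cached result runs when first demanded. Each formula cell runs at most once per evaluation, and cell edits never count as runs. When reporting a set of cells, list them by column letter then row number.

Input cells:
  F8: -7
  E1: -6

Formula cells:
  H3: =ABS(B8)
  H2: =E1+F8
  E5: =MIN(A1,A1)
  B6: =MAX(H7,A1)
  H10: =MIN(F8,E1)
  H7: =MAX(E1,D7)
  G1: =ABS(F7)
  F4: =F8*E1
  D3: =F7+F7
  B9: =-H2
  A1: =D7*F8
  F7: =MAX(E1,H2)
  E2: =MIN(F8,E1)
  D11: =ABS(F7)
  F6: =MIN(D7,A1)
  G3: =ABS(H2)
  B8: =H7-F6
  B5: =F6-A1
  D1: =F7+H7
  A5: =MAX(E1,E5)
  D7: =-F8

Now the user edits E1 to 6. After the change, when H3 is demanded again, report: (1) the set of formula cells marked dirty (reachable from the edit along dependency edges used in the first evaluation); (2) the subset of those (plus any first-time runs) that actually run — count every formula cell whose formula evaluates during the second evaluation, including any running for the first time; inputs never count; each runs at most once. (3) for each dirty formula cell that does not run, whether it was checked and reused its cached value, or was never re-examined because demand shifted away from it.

Dirty set: B8, H3, H7.
Run set: H7 (1 run).
Re-examined without running (cache reused): B8, H3.
The important point: H7 recomputes to an identical value, and the output ends up unchanged.

Initial pass — values computed on the first demand:
  D7 = -(-7) = 7
  A1 = 7 * -7 = -49
  F6 = MIN(7, -49) = -49
  H7 = MAX(-6, 7) = 7
  B8 = 7 - -49 = 56
  H3 = ABS(56) = 56

Second demand — change propagation:
  H7: re-runs because E1 -6->6; new result 7 (unchanged).
  B8: re-examined; everything it read last time is the same (H7 unchanged, F6 unchanged) — cache 56 kept, no run.
  H3: re-examined; everything it read last time is the same (B8 unchanged) — cache 56 kept, no run.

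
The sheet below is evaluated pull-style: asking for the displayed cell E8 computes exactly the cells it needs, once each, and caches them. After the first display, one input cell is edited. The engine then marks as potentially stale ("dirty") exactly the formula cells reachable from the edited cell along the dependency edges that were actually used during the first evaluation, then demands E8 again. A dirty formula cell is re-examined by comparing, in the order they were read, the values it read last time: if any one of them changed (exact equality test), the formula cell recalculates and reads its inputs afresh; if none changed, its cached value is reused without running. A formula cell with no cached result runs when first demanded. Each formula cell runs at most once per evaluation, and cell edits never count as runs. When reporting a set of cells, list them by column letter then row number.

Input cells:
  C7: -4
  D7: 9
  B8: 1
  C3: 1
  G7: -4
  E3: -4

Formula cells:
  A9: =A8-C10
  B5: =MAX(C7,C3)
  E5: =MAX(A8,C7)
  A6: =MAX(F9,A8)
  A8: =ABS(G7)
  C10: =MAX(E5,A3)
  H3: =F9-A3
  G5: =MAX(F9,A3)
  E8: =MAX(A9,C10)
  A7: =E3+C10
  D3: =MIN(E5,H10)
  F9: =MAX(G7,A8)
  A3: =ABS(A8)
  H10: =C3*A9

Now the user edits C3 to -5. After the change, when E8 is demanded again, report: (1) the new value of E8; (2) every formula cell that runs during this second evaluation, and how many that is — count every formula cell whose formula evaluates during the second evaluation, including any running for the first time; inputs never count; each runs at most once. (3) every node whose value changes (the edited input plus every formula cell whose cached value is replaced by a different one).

Demanding E8 again yields 4.
0 formula cells run: none.
The nodes whose values change: C3.
Note the shortcut — C3 feeds only undemanded nodes, so no recomputation happens.

First demand of the output computes:
  A8 = ABS(-4) = 4
  A3 = ABS(4) = 4
  E5 = MAX(4, -4) = 4
  C10 = MAX(4, 4) = 4
  A9 = 4 - 4 = 0
  E8 = MAX(0, 4) = 4

After the edit, cleaning proceeds:
  C3 only reaches undemanded nodes; the second demand re-runs nothing.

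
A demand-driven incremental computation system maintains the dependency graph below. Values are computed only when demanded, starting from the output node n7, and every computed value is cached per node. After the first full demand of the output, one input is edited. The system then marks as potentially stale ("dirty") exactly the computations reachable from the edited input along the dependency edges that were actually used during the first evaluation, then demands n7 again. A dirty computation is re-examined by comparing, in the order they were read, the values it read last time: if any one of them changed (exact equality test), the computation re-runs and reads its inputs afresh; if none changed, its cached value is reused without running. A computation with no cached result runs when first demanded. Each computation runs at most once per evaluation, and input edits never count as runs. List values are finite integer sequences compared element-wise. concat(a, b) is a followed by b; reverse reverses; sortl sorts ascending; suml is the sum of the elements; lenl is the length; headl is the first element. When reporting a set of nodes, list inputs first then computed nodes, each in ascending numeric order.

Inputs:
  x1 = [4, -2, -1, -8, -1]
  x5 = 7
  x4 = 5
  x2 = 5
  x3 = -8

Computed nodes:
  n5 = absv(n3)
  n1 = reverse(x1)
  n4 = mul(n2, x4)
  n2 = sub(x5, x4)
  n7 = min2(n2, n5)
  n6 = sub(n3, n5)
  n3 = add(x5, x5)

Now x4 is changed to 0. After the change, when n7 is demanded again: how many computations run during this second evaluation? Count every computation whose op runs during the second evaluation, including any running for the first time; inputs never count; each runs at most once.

First evaluation (everything demanded from the output):
  n2 = sub(7, 5) = 2
  n3 = add(7, 7) = 14
  n5 = absv(14) = 14
  n7 = min2(2, 14) = 2

Propagation after the edit:
  n2: runs — x4 5->0; result 7.
  n7: runs — n2 2->7; result 7.

Computations that run: n2, n7 — 2 in total.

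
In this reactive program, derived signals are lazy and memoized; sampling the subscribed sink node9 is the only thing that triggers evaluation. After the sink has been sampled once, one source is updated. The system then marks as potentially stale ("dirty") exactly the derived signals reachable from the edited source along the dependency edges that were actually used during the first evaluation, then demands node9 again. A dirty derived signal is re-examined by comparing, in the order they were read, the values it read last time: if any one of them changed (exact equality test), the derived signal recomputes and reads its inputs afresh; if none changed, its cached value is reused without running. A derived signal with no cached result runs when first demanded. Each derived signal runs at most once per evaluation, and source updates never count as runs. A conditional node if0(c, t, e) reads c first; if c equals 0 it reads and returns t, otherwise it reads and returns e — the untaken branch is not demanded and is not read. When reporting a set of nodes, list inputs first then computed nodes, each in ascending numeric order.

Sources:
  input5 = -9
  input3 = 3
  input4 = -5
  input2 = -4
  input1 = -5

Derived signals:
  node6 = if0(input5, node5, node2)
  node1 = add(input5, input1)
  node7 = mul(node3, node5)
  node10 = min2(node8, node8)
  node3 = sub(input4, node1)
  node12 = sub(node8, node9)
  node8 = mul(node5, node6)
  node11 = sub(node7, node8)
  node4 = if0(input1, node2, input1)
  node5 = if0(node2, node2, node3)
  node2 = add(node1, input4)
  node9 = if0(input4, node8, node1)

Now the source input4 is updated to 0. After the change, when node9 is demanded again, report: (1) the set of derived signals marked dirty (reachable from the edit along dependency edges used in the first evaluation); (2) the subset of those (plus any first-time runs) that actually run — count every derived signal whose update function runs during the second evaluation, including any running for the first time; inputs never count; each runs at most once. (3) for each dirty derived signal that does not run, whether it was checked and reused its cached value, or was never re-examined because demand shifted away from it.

The edit dirties: node9.
6 derived signals run: node2, node3, node5, node6, node8, node9.
No dirty derived signal escaped a run.
Note the branch switch — node2, node3, node5, node6, node8 had no cache and run now for the first time.

First demand of the output computes:
  node1 = add(-9, -5) = -14
  node9 = if0(input4=-5 -> else branch node1) = -14

After the edit, cleaning proceeds:
  node2: had never run; runs now, result -14.
  node3: had never run; runs now, result 14.
  node5: had never run; runs now, result 14.
  node6: had never run; runs now, result -14.
  node8: had never run; runs now, result -196.
  node9: a read changed (input4 -5->0) — executes, giving -196.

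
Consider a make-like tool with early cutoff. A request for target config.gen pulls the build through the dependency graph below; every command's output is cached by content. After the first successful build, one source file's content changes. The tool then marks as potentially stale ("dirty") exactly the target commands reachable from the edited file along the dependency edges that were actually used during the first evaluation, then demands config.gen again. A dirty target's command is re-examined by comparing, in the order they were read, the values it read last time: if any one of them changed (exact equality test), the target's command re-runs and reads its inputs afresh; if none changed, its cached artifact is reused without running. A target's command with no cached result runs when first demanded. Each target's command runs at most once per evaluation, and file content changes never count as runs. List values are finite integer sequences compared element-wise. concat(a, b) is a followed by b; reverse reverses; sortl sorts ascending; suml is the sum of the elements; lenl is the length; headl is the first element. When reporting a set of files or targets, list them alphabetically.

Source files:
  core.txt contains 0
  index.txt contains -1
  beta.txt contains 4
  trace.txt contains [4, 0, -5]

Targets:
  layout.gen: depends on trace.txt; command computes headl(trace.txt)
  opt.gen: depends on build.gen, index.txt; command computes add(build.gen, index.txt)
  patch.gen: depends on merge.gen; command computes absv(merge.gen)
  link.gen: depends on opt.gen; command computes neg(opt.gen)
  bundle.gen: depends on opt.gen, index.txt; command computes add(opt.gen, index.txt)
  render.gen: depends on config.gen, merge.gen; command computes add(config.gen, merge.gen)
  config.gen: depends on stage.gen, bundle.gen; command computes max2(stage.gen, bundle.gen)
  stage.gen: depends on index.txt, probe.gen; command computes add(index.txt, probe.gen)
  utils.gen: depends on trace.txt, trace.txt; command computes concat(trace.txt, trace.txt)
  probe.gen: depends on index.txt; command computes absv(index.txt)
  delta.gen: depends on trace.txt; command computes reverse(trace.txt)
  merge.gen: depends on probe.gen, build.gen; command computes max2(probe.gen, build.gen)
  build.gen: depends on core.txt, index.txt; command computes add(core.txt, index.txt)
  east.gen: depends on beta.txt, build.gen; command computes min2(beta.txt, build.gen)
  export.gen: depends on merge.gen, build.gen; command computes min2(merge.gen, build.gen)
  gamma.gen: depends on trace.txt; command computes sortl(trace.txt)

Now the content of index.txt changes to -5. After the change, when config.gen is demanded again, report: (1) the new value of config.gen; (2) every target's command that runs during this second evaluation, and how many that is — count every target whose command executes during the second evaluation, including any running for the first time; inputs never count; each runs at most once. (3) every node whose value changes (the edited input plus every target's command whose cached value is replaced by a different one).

Demanding config.gen again yields 0.
6 target commands run: build.gen, bundle.gen, config.gen, opt.gen, probe.gen, stage.gen.
The nodes whose values change: build.gen, bundle.gen, index.txt, opt.gen, probe.gen.

First demand of the output computes:
  build.gen = add(0, -1) = -1
  opt.gen = add(-1, -1) = -2
  bundle.gen = add(-2, -1) = -3
  probe.gen = absv(-1) = 1
  stage.gen = add(-1, 1) = 0
  config.gen = max2(0, -3) = 0

After the edit, cleaning proceeds:
  build.gen: a read changed (index.txt -1->-5) — executes, giving -5.
  opt.gen: a read changed (build.gen -1->-5; index.txt -1->-5) — executes, giving -10.
  bundle.gen: a read changed (opt.gen -2->-10; index.txt -1->-5) — executes, giving -15.
  probe.gen: a read changed (index.txt -1->-5) — executes, giving 5.
  stage.gen: a read changed (index.txt -1->-5; probe.gen 1->5) — executes, giving 0 — identical to its old value.
  config.gen: a read changed (bundle.gen -3->-15) — executes, giving 0 — identical to its old value.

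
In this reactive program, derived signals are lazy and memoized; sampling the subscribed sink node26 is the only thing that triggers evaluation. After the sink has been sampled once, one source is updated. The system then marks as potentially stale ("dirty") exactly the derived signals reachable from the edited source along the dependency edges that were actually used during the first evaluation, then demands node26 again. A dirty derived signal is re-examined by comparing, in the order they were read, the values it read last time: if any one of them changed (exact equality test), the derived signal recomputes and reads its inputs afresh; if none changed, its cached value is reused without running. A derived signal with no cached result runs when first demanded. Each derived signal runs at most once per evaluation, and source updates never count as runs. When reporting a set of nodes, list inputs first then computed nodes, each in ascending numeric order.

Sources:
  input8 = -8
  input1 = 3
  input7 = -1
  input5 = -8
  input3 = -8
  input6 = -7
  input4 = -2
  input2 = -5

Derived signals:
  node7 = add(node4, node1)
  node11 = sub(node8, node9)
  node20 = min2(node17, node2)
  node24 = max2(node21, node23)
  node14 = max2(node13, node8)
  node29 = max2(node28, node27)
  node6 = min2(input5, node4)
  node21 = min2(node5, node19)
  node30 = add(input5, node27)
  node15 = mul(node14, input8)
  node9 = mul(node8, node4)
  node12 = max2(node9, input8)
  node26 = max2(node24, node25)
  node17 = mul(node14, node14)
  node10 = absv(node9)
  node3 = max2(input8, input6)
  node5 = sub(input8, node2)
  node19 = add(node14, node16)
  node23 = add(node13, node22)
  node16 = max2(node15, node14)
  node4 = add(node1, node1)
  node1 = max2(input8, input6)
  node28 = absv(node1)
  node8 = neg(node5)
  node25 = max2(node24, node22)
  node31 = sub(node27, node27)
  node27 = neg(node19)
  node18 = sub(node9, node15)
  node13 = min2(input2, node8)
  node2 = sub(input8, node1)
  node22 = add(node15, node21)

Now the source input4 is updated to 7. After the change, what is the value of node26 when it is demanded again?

Demanding node26 again yields -7.
Note the shortcut — nothing in the graph depends on input4 at all, so no recomputation happens.

First demand of the output computes:
  node1 = max2(-8, -7) = -7
  node2 = sub(-8, -7) = -1
  node5 = sub(-8, -1) = -7
  node8 = neg(-7) = 7
  node13 = min2(-5, 7) = -5
  node14 = max2(-5, 7) = 7
  node15 = mul(7, -8) = -56
  node16 = max2(-56, 7) = 7
  node19 = add(7, 7) = 14
  node21 = min2(-7, 14) = -7
  node22 = add(-56, -7) = -63
  node23 = add(-5, -63) = -68
  node24 = max2(-7, -68) = -7
  node25 = max2(-7, -63) = -7
  node26 = max2(-7, -7) = -7

After the edit, cleaning proceeds:
  no node depends on input4 at all; the second demand re-runs nothing.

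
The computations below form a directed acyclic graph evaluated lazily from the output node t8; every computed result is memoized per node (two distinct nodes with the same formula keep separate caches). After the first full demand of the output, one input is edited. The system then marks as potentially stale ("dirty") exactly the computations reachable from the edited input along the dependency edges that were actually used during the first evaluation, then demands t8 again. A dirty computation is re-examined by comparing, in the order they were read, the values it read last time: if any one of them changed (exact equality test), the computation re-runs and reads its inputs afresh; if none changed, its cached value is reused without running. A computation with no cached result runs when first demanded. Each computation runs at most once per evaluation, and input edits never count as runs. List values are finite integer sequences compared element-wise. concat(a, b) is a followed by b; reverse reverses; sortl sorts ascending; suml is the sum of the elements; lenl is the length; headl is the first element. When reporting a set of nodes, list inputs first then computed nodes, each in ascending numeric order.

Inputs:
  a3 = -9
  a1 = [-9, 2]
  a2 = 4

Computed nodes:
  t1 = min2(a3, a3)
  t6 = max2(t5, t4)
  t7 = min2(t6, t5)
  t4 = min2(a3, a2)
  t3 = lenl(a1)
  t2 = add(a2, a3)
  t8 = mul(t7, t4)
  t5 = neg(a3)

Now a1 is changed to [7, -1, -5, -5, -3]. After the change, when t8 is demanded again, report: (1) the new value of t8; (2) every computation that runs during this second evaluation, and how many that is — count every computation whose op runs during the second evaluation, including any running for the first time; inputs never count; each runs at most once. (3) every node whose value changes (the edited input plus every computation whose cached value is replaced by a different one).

Demanding t8 again yields -81.
0 computations run: none.
The nodes whose values change: a1.
Note the shortcut — a1 feeds only undemanded nodes, so no recomputation happens.

First demand of the output computes:
  t4 = min2(-9, 4) = -9
  t5 = neg(-9) = 9
  t6 = max2(9, -9) = 9
  t7 = min2(9, 9) = 9
  t8 = mul(9, -9) = -81

After the edit, cleaning proceeds:
  a1 only reaches undemanded nodes; the second demand re-runs nothing.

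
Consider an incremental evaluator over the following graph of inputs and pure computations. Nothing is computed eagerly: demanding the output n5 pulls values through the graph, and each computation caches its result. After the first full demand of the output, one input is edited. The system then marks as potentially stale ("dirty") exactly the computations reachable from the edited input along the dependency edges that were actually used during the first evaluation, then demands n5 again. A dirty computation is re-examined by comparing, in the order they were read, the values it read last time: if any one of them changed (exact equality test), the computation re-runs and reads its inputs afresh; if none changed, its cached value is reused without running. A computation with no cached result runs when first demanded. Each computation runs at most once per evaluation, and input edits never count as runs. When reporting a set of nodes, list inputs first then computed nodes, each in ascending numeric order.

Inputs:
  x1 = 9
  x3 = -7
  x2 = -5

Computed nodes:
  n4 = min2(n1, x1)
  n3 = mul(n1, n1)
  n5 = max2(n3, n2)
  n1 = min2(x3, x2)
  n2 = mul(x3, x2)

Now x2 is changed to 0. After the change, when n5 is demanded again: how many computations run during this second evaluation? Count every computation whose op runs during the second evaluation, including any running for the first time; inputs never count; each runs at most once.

Run set: n1, n2, n5 (3 run).
The important point: at n3 every value read last time is unchanged, so the dirty flag clears without a run.

Initial pass — values computed on the first demand:
  n1 = min2(-7, -5) = -7
  n2 = mul(-7, -5) = 35
  n3 = mul(-7, -7) = 49
  n5 = max2(49, 35) = 49

Second demand — change propagation:
  n1: re-runs because x2 -5->0; new result -7 (unchanged).
  n2: re-runs because x2 -5->0; new result 0.
  n3: re-examined; everything it read last time is the same (n1 unchanged, n1 unchanged) — cache 49 kept, no run.
  n5: re-runs because n2 35->0; new result 49 (unchanged).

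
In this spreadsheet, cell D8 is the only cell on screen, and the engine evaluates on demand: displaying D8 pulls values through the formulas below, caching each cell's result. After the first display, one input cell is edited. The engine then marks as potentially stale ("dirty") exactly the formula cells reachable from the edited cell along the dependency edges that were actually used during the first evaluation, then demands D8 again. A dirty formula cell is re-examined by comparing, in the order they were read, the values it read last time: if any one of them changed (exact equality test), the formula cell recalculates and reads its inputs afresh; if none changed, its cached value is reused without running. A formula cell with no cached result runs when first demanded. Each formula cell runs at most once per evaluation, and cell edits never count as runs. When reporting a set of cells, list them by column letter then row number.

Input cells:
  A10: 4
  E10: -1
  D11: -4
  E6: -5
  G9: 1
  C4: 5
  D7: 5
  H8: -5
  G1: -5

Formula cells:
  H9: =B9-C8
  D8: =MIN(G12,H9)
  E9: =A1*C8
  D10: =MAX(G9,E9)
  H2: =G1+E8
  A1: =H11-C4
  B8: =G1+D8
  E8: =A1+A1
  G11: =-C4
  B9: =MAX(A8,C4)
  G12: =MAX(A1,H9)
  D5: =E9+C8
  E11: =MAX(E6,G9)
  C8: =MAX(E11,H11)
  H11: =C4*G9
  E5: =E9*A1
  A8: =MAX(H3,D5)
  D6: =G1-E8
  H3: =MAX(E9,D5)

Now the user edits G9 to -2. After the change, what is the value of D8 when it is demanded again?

D8 now evaluates to 32.

Initial pass — values computed on the first demand:
  E11 = MAX(-5, 1) = 1
  H11 = 5 * 1 = 5
  A1 = 5 - 5 = 0
  C8 = MAX(1, 5) = 5
  E9 = 0 * 5 = 0
  D5 = 0 + 5 = 5
  H3 = MAX(0, 5) = 5
  A8 = MAX(5, 5) = 5
  B9 = MAX(5, 5) = 5
  H9 = 5 - 5 = 0
  G12 = MAX(0, 0) = 0
  D8 = MIN(0, 0) = 0

Second demand — change propagation:
  E11: re-runs because G9 1->-2; new result -2.
  H11: re-runs because G9 1->-2; new result -10.
  A1: re-runs because H11 5->-10; new result -15.
  C8: re-runs because E11 1->-2; H11 5->-10; new result -2.
  E9: re-runs because A1 0->-15; C8 5->-2; new result 30.
  D5: re-runs because E9 0->30; C8 5->-2; new result 28.
  H3: re-runs because E9 0->30; D5 5->28; new result 30.
  A8: re-runs because H3 5->30; D5 5->28; new result 30.
  B9: re-runs because A8 5->30; new result 30.
  H9: re-runs because B9 5->30; C8 5->-2; new result 32.
  G12: re-runs because A1 0->-15; H9 0->32; new result 32.
  D8: re-runs because G12 0->32; H9 0->32; new result 32.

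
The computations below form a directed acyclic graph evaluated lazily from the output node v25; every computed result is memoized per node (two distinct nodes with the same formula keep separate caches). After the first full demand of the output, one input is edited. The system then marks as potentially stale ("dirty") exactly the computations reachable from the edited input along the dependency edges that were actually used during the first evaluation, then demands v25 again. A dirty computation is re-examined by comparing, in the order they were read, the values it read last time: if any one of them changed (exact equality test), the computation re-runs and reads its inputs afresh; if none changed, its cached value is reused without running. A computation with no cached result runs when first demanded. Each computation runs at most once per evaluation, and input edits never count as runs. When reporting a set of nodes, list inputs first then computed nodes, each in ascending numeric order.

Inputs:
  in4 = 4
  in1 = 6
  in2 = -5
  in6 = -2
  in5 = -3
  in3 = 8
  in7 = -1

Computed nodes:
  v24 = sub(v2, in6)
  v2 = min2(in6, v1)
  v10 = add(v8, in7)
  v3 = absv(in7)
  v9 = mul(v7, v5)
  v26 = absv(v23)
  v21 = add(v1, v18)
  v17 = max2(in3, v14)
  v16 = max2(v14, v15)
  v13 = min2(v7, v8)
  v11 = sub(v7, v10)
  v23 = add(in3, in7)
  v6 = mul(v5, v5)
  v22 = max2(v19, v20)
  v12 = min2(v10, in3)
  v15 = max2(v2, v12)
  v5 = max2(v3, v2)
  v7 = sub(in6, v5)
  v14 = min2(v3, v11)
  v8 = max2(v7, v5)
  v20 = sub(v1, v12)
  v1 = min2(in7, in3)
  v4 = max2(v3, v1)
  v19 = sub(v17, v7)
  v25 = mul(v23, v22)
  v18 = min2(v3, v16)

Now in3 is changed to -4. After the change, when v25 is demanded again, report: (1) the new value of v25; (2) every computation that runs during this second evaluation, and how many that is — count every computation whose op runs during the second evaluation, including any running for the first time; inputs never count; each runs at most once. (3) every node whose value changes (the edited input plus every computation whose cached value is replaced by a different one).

Demanding v25 again yields 0.
10 computations run: v1, v2, v5, v12, v17, v19, v20, v22, v23, v25.
The nodes whose values change: in3, v1, v2, v12, v17, v19, v20, v22, v23, v25.
Note where the cutoff bites: v7 is checked, finds nothing changed, and keeps its cache.

First demand of the output computes:
  v1 = min2(-1, 8) = -1
  v2 = min2(-2, -1) = -2
  v3 = absv(-1) = 1
  v5 = max2(1, -2) = 1
  v7 = sub(-2, 1) = -3
  v8 = max2(-3, 1) = 1
  v10 = add(1, -1) = 0
  v11 = sub(-3, 0) = -3
  v12 = min2(0, 8) = 0
  v14 = min2(1, -3) = -3
  v17 = max2(8, -3) = 8
  v19 = sub(8, -3) = 11
  v20 = sub(-1, 0) = -1
  v22 = max2(11, -1) = 11
  v23 = add(8, -1) = 7
  v25 = mul(7, 11) = 77

After the edit, cleaning proceeds:
  v1: a read changed (in3 8->-4) — executes, giving -4.
  v2: a read changed (v1 -1->-4) — executes, giving -4.
  v5: a read changed (v2 -2->-4) — executes, giving 1 — identical to its old value.
  v7: dirty, but its reads are unchanged (in6 unchanged, v5 unchanged); cached -3 stands.
  v8: dirty, but its reads are unchanged (v7 unchanged, v5 unchanged); cached 1 stands.
  v10: dirty, but its reads are unchanged (v8 unchanged, in7 unchanged); cached 0 stands.
  v11: dirty, but its reads are unchanged (v7 unchanged, v10 unchanged); cached -3 stands.
  v12: a read changed (in3 8->-4) — executes, giving -4.
  v14: dirty, but its reads are unchanged (v3 unchanged, v11 unchanged); cached -3 stands.
  v17: a read changed (in3 8->-4) — executes, giving -3.
  v19: a read changed (v17 8->-3) — executes, giving 0.
  v20: a read changed (v1 -1->-4; v12 0->-4) — executes, giving 0.
  v22: a read changed (v19 11->0; v20 -1->0) — executes, giving 0.
  v23: a read changed (in3 8->-4) — executes, giving -5.
  v25: a read changed (v23 7->-5; v22 11->0) — executes, giving 0.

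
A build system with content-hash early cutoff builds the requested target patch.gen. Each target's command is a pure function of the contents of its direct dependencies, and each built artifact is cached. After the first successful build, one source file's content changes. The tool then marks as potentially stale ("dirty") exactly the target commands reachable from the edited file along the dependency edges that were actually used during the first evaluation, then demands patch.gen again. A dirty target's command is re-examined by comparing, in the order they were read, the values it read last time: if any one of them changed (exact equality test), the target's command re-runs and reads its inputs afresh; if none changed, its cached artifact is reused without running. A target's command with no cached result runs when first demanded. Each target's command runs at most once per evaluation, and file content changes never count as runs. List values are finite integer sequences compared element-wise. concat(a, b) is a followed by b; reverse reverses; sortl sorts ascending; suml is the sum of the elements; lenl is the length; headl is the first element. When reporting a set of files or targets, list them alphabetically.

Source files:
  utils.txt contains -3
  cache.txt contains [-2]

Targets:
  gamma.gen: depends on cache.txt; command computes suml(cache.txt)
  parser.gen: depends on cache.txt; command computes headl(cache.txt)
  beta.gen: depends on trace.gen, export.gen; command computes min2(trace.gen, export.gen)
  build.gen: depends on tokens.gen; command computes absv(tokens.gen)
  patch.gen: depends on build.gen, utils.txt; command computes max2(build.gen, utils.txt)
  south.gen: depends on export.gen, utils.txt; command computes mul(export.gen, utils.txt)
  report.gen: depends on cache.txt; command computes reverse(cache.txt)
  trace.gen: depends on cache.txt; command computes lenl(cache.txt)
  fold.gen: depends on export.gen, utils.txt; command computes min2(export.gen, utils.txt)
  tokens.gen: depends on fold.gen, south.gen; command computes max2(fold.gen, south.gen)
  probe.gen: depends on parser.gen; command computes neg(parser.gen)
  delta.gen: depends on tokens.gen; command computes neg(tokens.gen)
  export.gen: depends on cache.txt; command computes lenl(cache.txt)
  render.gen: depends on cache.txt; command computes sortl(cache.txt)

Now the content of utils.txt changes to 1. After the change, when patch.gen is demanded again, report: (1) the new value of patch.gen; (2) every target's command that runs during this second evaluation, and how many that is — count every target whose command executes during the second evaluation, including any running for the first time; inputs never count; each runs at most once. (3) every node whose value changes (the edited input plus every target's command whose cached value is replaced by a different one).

First evaluation (everything demanded from the output):
  export.gen = lenl([-2]) = 1
  fold.gen = min2(1, -3) = -3
  south.gen = mul(1, -3) = -3
  tokens.gen = max2(-3, -3) = -3
  build.gen = absv(-3) = 3
  patch.gen = max2(3, -3) = 3

Propagation after the edit:
  fold.gen: runs — utils.txt -3->1; result 1.
  south.gen: runs — utils.txt -3->1; result 1.
  tokens.gen: runs — fold.gen -3->1; south.gen -3->1; result 1.
  build.gen: runs — tokens.gen -3->1; result 1.
  patch.gen: runs — build.gen 3->1; utils.txt -3->1; result 1.

New value of patch.gen: 1.
Target commands that run: build.gen, fold.gen, patch.gen, south.gen, tokens.gen — 5 in total.
Values that change: build.gen, fold.gen, patch.gen, south.gen, tokens.gen, utils.txt.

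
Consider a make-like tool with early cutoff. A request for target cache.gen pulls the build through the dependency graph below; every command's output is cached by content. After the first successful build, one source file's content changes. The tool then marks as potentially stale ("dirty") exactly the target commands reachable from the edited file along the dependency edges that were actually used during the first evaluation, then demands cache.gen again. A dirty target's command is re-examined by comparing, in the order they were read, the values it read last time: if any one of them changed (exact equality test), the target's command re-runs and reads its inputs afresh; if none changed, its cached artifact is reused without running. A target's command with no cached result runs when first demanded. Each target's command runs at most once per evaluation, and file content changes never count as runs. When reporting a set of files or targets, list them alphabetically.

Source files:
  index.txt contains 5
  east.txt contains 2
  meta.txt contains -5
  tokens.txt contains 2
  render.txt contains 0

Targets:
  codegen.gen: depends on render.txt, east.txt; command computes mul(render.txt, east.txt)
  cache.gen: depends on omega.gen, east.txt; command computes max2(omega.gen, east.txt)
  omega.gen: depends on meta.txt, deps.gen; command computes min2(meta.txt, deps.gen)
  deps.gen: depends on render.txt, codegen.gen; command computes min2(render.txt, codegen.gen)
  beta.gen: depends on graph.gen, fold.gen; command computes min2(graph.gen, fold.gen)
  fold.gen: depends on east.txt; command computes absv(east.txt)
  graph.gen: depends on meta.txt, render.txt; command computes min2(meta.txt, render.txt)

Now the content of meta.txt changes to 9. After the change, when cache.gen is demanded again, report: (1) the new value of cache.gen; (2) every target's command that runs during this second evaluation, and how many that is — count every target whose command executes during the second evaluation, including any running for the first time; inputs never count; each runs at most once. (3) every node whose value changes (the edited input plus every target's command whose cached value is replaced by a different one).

First demand of the output computes:
  codegen.gen = mul(0, 2) = 0
  deps.gen = min2(0, 0) = 0
  omega.gen = min2(-5, 0) = -5
  cache.gen = max2(-5, 2) = 2

After the edit, cleaning proceeds:
  omega.gen: a read changed (meta.txt -5->9) — executes, giving 0.
  cache.gen: a read changed (omega.gen -5->0) — executes, giving 2 — identical to its old value.

Demanding cache.gen again yields 2.
2 target commands run: cache.gen, omega.gen.
The nodes whose values change: meta.txt, omega.gen.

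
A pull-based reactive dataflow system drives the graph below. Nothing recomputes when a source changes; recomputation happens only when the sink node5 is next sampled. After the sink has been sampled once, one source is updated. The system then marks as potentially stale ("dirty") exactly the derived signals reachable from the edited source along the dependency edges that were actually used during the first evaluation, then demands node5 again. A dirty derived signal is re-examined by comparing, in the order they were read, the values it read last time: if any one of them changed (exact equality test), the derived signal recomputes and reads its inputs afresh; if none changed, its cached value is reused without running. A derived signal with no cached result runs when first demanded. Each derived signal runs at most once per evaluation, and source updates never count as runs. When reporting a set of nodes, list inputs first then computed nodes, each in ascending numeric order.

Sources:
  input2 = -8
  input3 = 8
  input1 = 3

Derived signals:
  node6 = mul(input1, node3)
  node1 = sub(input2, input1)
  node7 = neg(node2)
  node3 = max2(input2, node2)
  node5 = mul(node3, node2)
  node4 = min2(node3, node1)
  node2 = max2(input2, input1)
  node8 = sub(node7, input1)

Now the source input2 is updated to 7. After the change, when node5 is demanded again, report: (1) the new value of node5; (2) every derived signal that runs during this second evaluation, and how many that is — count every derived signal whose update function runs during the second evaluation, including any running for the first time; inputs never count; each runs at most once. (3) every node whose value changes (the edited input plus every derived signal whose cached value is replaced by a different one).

First evaluation (everything demanded from the output):
  node2 = max2(-8, 3) = 3
  node3 = max2(-8, 3) = 3
  node5 = mul(3, 3) = 9

Propagation after the edit:
  node2: runs — input2 -8->7; result 7.
  node3: runs — input2 -8->7; node2 3->7; result 7.
  node5: runs — node3 3->7; node2 3->7; result 49.

New value of node5: 49.
Derived signals that run: node2, node3, node5 — 3 in total.
Values that change: input2, node2, node3, node5.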